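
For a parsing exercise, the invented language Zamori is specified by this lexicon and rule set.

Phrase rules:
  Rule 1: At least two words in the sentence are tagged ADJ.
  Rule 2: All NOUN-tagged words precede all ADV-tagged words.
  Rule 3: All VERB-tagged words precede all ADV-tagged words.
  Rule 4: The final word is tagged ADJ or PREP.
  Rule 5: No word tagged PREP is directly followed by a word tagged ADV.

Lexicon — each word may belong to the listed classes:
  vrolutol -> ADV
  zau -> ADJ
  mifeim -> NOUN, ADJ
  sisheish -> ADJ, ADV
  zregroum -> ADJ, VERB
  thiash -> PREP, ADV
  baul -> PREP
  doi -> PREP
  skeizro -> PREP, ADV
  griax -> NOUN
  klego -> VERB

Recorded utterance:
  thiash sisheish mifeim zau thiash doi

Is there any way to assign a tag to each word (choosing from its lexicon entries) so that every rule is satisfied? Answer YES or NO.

YES

Candidates per position — 1:thiash {PREP,ADV}; 2:sisheish {ADJ,ADV}; 3:mifeim {NOUN,ADJ}; 4:zau {ADJ}; 5:thiash {PREP,ADV}; 6:doi {PREP}.
One satisfying assignment: ADV ADV ADJ ADJ PREP PREP.
Check: rule 1 ok; rule 2 ok; rule 3 ok; rule 4 ok; rule 5 ok.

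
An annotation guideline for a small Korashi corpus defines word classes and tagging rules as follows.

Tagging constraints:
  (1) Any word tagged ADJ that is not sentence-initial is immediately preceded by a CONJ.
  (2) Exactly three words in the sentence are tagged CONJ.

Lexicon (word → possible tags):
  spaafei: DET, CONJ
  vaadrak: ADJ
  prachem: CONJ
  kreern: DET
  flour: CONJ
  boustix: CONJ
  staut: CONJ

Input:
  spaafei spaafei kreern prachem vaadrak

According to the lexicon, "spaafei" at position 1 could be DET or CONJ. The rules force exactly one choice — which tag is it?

CONJ

Candidates per position — 1:spaafei {DET,CONJ}; 2:spaafei {DET,CONJ}; 3:kreern {DET}; 4:prachem {CONJ}; 5:vaadrak {ADJ}.
If word 1 were DET, no tagging could satisfy rule 2; so word 1 is CONJ.
If word 2 were DET, no tagging could satisfy rule 2; so word 2 is CONJ.
That leaves exactly one tagging: CONJ CONJ DET CONJ ADJ.
Verifying each rule — rule 1 ✓; rule 2 ✓.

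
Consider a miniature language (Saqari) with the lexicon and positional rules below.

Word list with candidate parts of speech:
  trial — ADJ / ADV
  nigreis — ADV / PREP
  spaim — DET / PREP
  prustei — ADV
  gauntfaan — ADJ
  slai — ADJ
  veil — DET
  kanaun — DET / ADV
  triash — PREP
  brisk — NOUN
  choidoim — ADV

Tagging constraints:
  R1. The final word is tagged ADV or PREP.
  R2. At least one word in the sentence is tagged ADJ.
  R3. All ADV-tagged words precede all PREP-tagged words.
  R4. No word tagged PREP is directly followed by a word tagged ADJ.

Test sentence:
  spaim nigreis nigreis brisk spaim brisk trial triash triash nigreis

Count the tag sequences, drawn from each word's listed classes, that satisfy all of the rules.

8

Candidates per position — 1:spaim {DET,PREP}; 2:nigreis {ADV,PREP}; 3:nigreis {ADV,PREP}; 4:brisk {NOUN}; 5:spaim {DET,PREP}; 6:brisk {NOUN}; 7:trial {ADJ,ADV}; 8:triash {PREP}; 9:triash {PREP}; 10:nigreis {ADV,PREP}.
There are 64 candidate sequences in total.
Checking each against the rules leaves 8 sequences.
Count = 8.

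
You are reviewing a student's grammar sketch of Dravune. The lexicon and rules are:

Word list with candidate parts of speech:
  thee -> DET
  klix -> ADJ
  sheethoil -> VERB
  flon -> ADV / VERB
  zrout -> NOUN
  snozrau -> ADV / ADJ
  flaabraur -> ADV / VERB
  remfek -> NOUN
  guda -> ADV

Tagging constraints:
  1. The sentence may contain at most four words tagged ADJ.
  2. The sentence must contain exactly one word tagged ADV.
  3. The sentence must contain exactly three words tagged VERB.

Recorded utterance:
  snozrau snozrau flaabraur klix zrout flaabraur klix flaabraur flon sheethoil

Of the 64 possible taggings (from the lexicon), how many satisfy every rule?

Candidates per position — 1:snozrau {ADV,ADJ}; 2:snozrau {ADV,ADJ}; 3:flaabraur {ADV,VERB}; 4:klix {ADJ}; 5:zrout {NOUN}; 6:flaabraur {ADV,VERB}; 7:klix {ADJ}; 8:flaabraur {ADV,VERB}; 9:flon {ADV,VERB}; 10:sheethoil {VERB}.
There are 64 candidate sequences in total.
Every candidate sequence violates at least one rule; no consistent tagging exists.
Count = 0.

0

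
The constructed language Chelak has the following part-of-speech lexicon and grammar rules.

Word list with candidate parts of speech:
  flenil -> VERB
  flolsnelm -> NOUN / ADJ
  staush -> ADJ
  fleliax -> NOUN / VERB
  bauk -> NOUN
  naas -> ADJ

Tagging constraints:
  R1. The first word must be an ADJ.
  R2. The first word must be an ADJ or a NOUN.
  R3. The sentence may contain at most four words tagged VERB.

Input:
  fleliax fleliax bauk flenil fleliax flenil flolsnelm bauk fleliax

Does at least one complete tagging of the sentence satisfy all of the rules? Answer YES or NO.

Candidates per position — 1:fleliax {NOUN,VERB}; 2:fleliax {NOUN,VERB}; 3:bauk {NOUN}; 4:flenil {VERB}; 5:fleliax {NOUN,VERB}; 6:flenil {VERB}; 7:flolsnelm {NOUN,ADJ}; 8:bauk {NOUN}; 9:fleliax {NOUN,VERB}.
Rule 1 cannot be satisfied by any choice of tags from the lexicon.
So there is no consistent tagging.

NO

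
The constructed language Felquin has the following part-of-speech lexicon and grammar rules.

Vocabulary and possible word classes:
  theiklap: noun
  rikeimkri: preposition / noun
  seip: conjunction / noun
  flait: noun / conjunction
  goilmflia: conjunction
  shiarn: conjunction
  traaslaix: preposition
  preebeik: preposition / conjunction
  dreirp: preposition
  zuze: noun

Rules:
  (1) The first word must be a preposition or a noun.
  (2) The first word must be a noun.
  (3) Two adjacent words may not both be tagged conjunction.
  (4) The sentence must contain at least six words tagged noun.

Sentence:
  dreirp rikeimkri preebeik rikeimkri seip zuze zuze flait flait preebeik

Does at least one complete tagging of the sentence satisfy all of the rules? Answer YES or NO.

NO

Candidates per position — 1:dreirp {preposition}; 2:rikeimkri {preposition,noun}; 3:preebeik {preposition,conjunction}; 4:rikeimkri {preposition,noun}; 5:seip {conjunction,noun}; 6:zuze {noun}; 7:zuze {noun}; 8:flait {noun,conjunction}; 9:flait {noun,conjunction}; 10:preebeik {preposition,conjunction}.
Rule 2 cannot be satisfied by any choice of tags from the lexicon.
So there is no consistent tagging.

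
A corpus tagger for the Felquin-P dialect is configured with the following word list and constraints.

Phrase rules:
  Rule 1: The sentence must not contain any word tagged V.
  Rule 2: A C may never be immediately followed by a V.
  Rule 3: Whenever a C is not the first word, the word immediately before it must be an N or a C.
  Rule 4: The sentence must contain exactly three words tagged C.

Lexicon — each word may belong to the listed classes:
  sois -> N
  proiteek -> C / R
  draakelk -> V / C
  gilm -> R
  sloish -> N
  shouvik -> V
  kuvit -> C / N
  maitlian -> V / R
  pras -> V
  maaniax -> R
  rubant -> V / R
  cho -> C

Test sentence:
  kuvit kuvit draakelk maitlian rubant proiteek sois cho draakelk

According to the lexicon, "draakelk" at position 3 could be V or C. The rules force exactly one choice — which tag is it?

C

Candidates per position — 1:kuvit {C,N}; 2:kuvit {C,N}; 3:draakelk {V,C}; 4:maitlian {V,R}; 5:rubant {V,R}; 6:proiteek {C,R}; 7:sois {N}; 8:cho {C}; 9:draakelk {V,C}.
Position 3: V is ruled out by rule 1; that leaves C.
Position 4: V is ruled out by rule 1; that leaves R.
Position 5: V is ruled out by rule 1; that leaves R.
Position 6: C is ruled out by rule 3; that leaves R.
Position 9: V is ruled out by rule 1; that leaves C.
Position 1: C is ruled out by rule 4; that leaves N.
Position 2: C is ruled out by rule 4; that leaves N.
The only consistent sequence is: N N C R R R N C C.
Verifying each rule — rule 1 ✓; rule 2 ✓; rule 3 ✓; rule 4 ✓.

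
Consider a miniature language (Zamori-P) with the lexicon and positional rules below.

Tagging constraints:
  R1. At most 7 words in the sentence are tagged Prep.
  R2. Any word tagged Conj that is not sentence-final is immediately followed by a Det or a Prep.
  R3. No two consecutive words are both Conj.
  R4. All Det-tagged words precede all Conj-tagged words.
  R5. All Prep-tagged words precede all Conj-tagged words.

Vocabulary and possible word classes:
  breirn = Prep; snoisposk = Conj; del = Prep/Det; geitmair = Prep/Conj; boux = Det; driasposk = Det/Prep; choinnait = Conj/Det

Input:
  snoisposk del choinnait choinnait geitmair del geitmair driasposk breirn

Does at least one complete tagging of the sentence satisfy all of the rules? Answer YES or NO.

NO

Candidates per position — 1:snoisposk {Conj}; 2:del {Prep,Det}; 3:choinnait {Conj,Det}; 4:choinnait {Conj,Det}; 5:geitmair {Prep,Conj}; 6:del {Prep,Det}; 7:geitmair {Prep,Conj}; 8:driasposk {Det,Prep}; 9:breirn {Prep}.
Rule 5 cannot be satisfied by any choice of tags from the lexicon.
So there is no consistent tagging.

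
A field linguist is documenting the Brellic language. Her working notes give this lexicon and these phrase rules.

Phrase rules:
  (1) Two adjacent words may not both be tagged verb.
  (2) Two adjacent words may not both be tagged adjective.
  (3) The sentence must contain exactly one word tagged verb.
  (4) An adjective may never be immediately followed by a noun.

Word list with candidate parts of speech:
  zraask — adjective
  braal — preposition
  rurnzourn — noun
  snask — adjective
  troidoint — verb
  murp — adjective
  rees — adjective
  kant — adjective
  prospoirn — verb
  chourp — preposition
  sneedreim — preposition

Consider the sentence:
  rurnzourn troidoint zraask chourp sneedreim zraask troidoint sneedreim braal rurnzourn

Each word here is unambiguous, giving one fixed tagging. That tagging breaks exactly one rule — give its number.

Fixed tagging: noun verb adjective preposition preposition adjective verb preposition preposition noun.
Applying the rules: R1 ok, R2 ok, R3 fails, R4 ok.
Only rule 3 fails.

3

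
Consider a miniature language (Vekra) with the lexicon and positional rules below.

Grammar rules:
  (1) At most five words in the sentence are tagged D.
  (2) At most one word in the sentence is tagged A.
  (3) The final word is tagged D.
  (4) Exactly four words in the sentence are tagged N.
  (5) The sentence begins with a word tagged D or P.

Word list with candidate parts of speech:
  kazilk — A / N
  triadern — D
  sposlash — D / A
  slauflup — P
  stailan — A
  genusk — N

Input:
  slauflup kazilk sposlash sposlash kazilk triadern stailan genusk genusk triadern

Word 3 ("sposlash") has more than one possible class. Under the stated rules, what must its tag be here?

Candidates per position — 1:slauflup {P}; 2:kazilk {A,N}; 3:sposlash {D,A}; 4:sposlash {D,A}; 5:kazilk {A,N}; 6:triadern {D}; 7:stailan {A}; 8:genusk {N}; 9:genusk {N}; 10:triadern {D}.
At position 2, choosing A makes rule 2 impossible to satisfy; hence N.
At position 3, choosing A makes rule 2 impossible to satisfy; hence D.
At position 4, choosing A makes rule 2 impossible to satisfy; hence D.
At position 5, choosing A makes rule 2 impossible to satisfy; hence N.
So the tagging must be: P N D D N D A N N D.
Check: rule 1 ok; rule 2 ok; rule 3 ok; rule 4 ok; rule 5 ok.

D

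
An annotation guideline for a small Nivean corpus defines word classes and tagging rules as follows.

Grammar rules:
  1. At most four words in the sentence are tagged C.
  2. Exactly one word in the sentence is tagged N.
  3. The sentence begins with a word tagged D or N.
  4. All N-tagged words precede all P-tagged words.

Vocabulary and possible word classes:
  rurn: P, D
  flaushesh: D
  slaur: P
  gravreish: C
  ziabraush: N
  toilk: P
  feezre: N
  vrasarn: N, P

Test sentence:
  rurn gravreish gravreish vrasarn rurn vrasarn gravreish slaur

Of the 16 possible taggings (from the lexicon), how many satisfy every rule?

2

Candidates per position — 1:rurn {P,D}; 2:gravreish {C}; 3:gravreish {C}; 4:vrasarn {N,P}; 5:rurn {P,D}; 6:vrasarn {N,P}; 7:gravreish {C}; 8:slaur {P}.
There are 16 candidate sequences in total.
The sequences that satisfy every rule: D C C N P P C P; D C C N D P C P.
Count = 2.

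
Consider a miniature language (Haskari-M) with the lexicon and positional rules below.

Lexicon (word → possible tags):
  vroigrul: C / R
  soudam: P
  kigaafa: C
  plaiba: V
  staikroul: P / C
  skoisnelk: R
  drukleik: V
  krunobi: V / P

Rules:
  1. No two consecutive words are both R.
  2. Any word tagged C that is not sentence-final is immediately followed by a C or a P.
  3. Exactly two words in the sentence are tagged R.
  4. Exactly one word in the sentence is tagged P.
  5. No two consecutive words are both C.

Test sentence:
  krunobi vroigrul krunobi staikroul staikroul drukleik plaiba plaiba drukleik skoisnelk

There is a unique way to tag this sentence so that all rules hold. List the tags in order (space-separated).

V R V C P V V V V R

Candidates per position — 1:krunobi {V,P}; 2:vroigrul {C,R}; 3:krunobi {V,P}; 4:staikroul {P,C}; 5:staikroul {P,C}; 6:drukleik {V}; 7:plaiba {V}; 8:plaiba {V}; 9:drukleik {V}; 10:skoisnelk {R}.
Position 2: C is ruled out by rule 3; that leaves R.
Position 5: C is ruled out by rule 2; that leaves P.
Position 1: P is ruled out by rule 4; that leaves V.
Position 3: P is ruled out by rule 4; that leaves V.
Position 4: P is ruled out by rule 4; that leaves C.
That leaves exactly one tagging: V R V C P V V V V R.
Verifying each rule — rule 1 ok; rule 2 ok; rule 3 ok; rule 4 ok; rule 5 ok.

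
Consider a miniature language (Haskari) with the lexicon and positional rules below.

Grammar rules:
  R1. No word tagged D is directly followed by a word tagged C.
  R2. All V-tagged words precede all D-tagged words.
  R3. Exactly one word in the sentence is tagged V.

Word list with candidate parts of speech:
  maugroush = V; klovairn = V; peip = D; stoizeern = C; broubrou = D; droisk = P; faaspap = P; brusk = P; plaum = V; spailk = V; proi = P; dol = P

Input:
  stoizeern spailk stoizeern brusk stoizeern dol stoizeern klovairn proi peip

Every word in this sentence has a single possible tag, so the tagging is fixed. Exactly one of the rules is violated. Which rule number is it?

3

Fixed tagging: C V C P C P C V P D.
Applying the rules: R1 ✓, R2 ✓, R3 ✗.
Only rule 3 fails.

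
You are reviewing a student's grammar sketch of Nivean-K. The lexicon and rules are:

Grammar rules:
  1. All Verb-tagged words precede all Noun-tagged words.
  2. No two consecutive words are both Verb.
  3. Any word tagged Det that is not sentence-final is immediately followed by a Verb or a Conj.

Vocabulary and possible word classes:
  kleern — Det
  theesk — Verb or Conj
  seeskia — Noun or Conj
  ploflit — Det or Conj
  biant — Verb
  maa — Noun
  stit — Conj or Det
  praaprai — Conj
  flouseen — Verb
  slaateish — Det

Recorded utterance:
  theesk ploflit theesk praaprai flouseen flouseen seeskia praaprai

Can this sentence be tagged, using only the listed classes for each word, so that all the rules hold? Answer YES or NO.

NO

Candidates per position — 1:theesk {Verb,Conj}; 2:ploflit {Det,Conj}; 3:theesk {Verb,Conj}; 4:praaprai {Conj}; 5:flouseen {Verb}; 6:flouseen {Verb}; 7:seeskia {Noun,Conj}; 8:praaprai {Conj}.
Rule 2 cannot be satisfied by any choice of tags from the lexicon.
So there is no consistent tagging.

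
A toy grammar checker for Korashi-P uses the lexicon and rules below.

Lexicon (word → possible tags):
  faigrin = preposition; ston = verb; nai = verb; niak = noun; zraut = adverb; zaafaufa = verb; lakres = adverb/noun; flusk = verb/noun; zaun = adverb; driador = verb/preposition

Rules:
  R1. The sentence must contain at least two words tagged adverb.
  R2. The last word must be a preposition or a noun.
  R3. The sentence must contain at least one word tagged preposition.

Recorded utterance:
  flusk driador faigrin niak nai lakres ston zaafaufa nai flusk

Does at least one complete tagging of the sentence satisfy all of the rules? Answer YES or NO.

NO

Candidates per position — 1:flusk {verb,noun}; 2:driador {verb,preposition}; 3:faigrin {preposition}; 4:niak {noun}; 5:nai {verb}; 6:lakres {adverb,noun}; 7:ston {verb}; 8:zaafaufa {verb}; 9:nai {verb}; 10:flusk {verb,noun}.
Rule 1 cannot be satisfied by any choice of tags from the lexicon.
So there is no consistent tagging.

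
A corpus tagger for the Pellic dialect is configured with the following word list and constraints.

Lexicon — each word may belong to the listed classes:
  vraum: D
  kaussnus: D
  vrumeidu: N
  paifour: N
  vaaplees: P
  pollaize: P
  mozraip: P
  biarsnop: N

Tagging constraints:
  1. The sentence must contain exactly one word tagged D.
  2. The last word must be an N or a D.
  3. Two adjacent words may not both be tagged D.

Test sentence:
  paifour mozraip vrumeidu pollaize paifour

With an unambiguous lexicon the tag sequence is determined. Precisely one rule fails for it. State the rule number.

Fixed tagging: N P N P N.
Applying the rules: R1 violated, R2 holds, R3 holds.
Only rule 1 fails.

1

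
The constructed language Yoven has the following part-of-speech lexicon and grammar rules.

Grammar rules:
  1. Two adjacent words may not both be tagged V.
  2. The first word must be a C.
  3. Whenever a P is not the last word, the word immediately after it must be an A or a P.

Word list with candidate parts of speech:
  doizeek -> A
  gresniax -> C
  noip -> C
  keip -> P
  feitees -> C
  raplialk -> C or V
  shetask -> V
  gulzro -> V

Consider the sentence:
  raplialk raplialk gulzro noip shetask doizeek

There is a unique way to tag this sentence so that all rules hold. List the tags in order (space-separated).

Candidates per position — 1:raplialk {C,V}; 2:raplialk {C,V}; 3:gulzro {V}; 4:noip {C}; 5:shetask {V}; 6:doizeek {A}.
Position 1: tagging it V would leave rule 2 unsatisfiable, so it must be C.
Position 2: tagging it V would leave rule 1 unsatisfiable, so it must be C.
So the tagging must be: C C V C V A.
Rule-by-rule: rule 1 satisfied; rule 2 satisfied; rule 3 satisfied.

C C V C V A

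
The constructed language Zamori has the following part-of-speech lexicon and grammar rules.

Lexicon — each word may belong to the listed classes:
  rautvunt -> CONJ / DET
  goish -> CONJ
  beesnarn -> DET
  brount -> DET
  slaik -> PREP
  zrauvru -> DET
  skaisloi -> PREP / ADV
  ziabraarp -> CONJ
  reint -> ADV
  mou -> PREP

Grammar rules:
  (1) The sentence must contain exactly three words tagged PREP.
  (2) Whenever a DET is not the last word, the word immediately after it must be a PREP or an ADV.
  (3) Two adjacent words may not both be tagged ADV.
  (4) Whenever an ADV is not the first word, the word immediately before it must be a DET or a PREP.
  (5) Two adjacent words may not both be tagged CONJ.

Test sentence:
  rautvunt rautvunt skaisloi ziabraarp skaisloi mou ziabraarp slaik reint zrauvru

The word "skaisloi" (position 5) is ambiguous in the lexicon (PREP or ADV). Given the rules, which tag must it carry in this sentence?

Candidates per position — 1:rautvunt {CONJ,DET}; 2:rautvunt {CONJ,DET}; 3:skaisloi {PREP,ADV}; 4:ziabraarp {CONJ}; 5:skaisloi {PREP,ADV}; 6:mou {PREP}; 7:ziabraarp {CONJ}; 8:slaik {PREP}; 9:reint {ADV}; 10:zrauvru {DET}.
Position 1: DET is ruled out by rule 2; that leaves CONJ.
Position 2: CONJ is ruled out by rule 5; that leaves DET.
Position 5: ADV is ruled out by rule 4; that leaves PREP.
Position 3: PREP is ruled out by rule 1; that leaves ADV.
The unique satisfying tagging is: CONJ DET ADV CONJ PREP PREP CONJ PREP ADV DET.
Verifying each rule — rule 1 satisfied; rule 2 satisfied; rule 3 satisfied; rule 4 satisfied; rule 5 satisfied.

PREP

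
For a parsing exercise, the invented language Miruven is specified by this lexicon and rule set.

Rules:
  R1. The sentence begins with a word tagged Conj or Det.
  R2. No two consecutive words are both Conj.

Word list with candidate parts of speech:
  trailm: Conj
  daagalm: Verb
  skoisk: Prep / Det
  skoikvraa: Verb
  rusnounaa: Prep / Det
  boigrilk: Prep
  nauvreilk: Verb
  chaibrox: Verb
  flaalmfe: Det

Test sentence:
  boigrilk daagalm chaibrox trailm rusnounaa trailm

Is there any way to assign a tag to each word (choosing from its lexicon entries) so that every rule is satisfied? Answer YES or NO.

NO

Candidates per position — 1:boigrilk {Prep}; 2:daagalm {Verb}; 3:chaibrox {Verb}; 4:trailm {Conj}; 5:rusnounaa {Prep,Det}; 6:trailm {Conj}.
Rule 1 cannot be satisfied by any choice of tags from the lexicon.
So there is no consistent tagging.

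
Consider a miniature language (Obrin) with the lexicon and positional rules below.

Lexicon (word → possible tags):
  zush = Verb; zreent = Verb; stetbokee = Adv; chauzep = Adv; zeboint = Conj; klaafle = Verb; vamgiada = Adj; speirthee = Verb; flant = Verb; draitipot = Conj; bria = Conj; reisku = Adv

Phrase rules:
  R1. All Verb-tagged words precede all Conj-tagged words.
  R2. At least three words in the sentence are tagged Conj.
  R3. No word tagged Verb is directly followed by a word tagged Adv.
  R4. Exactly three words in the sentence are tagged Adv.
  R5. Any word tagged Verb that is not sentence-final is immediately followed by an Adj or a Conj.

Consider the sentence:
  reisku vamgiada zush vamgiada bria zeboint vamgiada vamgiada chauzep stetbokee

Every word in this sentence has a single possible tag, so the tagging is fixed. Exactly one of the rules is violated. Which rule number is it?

2

Fixed tagging: Adv Adj Verb Adj Conj Conj Adj Adj Adv Adv.
Checking each rule: R1 pass, R2 fail, R3 pass, R4 pass, R5 pass.
Only rule 2 fails.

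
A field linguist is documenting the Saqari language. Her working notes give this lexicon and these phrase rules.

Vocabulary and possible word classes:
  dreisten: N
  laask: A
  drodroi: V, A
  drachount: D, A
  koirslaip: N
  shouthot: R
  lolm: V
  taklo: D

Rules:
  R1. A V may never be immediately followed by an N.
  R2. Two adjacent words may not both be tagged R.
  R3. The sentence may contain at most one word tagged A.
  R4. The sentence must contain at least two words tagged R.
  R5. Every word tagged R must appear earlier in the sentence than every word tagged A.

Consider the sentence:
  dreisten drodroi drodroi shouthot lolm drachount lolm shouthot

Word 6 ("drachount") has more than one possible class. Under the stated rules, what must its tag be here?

D

Candidates per position — 1:dreisten {N}; 2:drodroi {V,A}; 3:drodroi {V,A}; 4:shouthot {R}; 5:lolm {V}; 6:drachount {D,A}; 7:lolm {V}; 8:shouthot {R}.
Position 2: A is ruled out by rule 5; that leaves V.
Position 3: A is ruled out by rule 5; that leaves V.
Position 6: A is ruled out by rule 5; that leaves D.
So the tagging must be: N V V R V D V R.
Check: rule 1 ✓; rule 2 ✓; rule 3 ✓; rule 4 ✓; rule 5 ✓.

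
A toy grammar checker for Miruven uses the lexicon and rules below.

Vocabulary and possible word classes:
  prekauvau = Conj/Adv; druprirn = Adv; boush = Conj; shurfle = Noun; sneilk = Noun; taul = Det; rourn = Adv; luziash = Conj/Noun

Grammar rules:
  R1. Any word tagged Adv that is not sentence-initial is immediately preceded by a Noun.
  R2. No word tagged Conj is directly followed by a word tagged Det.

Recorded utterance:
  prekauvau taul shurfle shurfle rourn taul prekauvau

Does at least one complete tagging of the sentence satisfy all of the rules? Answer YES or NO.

YES

Candidates per position — 1:prekauvau {Conj,Adv}; 2:taul {Det}; 3:shurfle {Noun}; 4:shurfle {Noun}; 5:rourn {Adv}; 6:taul {Det}; 7:prekauvau {Conj,Adv}.
One satisfying assignment: Adv Det Noun Noun Adv Det Conj.
Rule-by-rule: rule 1 satisfied; rule 2 satisfied.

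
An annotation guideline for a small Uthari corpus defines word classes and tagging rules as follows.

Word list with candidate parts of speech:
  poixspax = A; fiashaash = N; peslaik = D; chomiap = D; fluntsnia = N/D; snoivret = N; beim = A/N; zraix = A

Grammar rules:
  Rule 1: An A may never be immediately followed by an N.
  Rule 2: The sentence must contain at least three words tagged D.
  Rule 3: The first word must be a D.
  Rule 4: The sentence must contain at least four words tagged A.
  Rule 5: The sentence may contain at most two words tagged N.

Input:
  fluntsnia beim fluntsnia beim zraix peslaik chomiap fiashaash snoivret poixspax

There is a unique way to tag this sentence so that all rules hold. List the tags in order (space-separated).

D A D A A D D N N A

Candidates per position — 1:fluntsnia {N,D}; 2:beim {A,N}; 3:fluntsnia {N,D}; 4:beim {A,N}; 5:zraix {A}; 6:peslaik {D}; 7:chomiap {D}; 8:fiashaash {N}; 9:snoivret {N}; 10:poixspax {A}.
At position 1, choosing N makes rule 3 impossible to satisfy; hence D.
At position 2, choosing N makes rule 4 impossible to satisfy; hence A.
At position 3, choosing N makes rule 1 impossible to satisfy; hence D.
At position 4, choosing N makes rule 4 impossible to satisfy; hence A.
The only consistent sequence is: D A D A A D D N N A.
Checking: rule 1 ok; rule 2 ok; rule 3 ok; rule 4 ok; rule 5 ok.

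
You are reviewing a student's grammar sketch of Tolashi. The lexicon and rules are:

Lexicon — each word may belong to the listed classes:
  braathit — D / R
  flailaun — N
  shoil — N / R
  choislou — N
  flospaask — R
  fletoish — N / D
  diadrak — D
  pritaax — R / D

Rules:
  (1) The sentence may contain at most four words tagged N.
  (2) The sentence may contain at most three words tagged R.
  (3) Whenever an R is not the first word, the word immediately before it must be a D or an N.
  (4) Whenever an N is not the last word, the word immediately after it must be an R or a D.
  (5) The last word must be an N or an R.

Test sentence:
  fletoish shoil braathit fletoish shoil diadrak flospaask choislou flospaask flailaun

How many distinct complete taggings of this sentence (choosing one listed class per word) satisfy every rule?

6

Candidates per position — 1:fletoish {N,D}; 2:shoil {N,R}; 3:braathit {D,R}; 4:fletoish {N,D}; 5:shoil {N,R}; 6:diadrak {D}; 7:flospaask {R}; 8:choislou {N}; 9:flospaask {R}; 10:flailaun {N}.
There are 32 candidate sequences in total.
Checking each against the rules leaves 6 sequences.
Count = 6.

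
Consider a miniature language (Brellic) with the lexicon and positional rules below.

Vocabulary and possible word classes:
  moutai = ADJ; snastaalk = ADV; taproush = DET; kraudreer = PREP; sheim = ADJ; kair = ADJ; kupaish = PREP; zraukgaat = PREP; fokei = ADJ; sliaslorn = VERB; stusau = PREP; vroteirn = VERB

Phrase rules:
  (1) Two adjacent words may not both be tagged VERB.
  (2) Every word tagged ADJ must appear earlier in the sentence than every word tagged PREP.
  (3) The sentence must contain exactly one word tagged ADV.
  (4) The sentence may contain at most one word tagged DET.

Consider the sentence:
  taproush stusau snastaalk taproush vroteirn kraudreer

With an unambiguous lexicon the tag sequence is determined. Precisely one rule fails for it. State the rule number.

Fixed tagging: DET PREP ADV DET VERB PREP.
Rule check: R1 ok, R2 ok, R3 ok, R4 fails.
Only rule 4 fails.

4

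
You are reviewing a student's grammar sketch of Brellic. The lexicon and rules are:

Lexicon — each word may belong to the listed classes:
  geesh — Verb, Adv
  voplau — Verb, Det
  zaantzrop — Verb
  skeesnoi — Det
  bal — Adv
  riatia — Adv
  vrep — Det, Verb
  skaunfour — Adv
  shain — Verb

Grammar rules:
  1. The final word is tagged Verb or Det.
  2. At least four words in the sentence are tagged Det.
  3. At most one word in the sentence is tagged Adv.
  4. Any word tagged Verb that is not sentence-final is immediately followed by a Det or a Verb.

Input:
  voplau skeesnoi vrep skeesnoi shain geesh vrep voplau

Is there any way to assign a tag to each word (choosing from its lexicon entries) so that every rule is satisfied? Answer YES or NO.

YES

Candidates per position — 1:voplau {Verb,Det}; 2:skeesnoi {Det}; 3:vrep {Det,Verb}; 4:skeesnoi {Det}; 5:shain {Verb}; 6:geesh {Verb,Adv}; 7:vrep {Det,Verb}; 8:voplau {Verb,Det}.
One satisfying assignment: Det Det Verb Det Verb Verb Det Verb.
Rule-by-rule: rule 1 ok; rule 2 ok; rule 3 ok; rule 4 ok.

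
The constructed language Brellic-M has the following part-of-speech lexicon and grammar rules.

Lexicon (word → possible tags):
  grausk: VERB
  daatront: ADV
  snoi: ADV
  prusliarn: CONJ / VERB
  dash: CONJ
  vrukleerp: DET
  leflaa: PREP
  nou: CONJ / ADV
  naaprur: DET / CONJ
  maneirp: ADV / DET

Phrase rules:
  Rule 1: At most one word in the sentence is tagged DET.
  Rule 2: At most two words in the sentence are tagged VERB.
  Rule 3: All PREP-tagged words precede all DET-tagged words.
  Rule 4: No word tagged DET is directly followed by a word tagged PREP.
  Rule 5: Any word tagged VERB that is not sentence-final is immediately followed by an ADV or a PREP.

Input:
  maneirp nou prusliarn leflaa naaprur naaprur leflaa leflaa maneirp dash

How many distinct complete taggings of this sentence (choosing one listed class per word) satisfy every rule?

8

Candidates per position — 1:maneirp {ADV,DET}; 2:nou {CONJ,ADV}; 3:prusliarn {CONJ,VERB}; 4:leflaa {PREP}; 5:naaprur {DET,CONJ}; 6:naaprur {DET,CONJ}; 7:leflaa {PREP}; 8:leflaa {PREP}; 9:maneirp {ADV,DET}; 10:dash {CONJ}.
There are 64 candidate sequences in total.
Checking each against the rules leaves 8 sequences.
Count = 8.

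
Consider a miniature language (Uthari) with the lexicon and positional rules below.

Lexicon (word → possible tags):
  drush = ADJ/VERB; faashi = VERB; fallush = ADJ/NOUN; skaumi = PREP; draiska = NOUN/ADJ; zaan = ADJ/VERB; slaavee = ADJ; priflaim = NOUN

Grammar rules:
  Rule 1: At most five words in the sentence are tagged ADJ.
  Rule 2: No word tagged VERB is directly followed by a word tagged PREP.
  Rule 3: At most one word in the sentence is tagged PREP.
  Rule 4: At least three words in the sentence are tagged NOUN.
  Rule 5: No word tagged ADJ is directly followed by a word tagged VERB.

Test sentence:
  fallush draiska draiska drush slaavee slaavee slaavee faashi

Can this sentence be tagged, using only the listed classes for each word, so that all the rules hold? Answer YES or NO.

NO

Candidates per position — 1:fallush {ADJ,NOUN}; 2:draiska {NOUN,ADJ}; 3:draiska {NOUN,ADJ}; 4:drush {ADJ,VERB}; 5:slaavee {ADJ}; 6:slaavee {ADJ}; 7:slaavee {ADJ}; 8:faashi {VERB}.
Rule 5 cannot be satisfied by any choice of tags from the lexicon.
So there is no consistent tagging.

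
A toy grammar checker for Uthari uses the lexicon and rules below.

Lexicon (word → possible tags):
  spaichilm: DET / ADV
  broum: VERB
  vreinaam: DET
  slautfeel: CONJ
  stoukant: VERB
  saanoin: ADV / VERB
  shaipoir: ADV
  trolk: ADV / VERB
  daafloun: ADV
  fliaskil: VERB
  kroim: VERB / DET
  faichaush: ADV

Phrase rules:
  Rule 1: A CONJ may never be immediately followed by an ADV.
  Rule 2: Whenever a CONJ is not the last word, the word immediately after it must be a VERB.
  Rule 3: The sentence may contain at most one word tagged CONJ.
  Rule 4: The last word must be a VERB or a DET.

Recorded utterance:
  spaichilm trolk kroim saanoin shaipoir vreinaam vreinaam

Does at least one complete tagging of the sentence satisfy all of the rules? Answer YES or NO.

Candidates per position — 1:spaichilm {DET,ADV}; 2:trolk {ADV,VERB}; 3:kroim {VERB,DET}; 4:saanoin {ADV,VERB}; 5:shaipoir {ADV}; 6:vreinaam {DET}; 7:vreinaam {DET}.
One satisfying assignment: ADV VERB VERB VERB ADV DET DET.
Rule-by-rule: rule 1 ok; rule 2 ok; rule 3 ok; rule 4 ok.

YES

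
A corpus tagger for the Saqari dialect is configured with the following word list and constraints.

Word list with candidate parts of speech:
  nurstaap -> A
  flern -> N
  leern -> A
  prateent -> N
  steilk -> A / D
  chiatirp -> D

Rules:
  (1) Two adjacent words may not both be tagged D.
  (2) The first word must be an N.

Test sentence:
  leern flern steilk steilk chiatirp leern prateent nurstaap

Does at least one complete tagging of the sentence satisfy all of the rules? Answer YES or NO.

NO

Candidates per position — 1:leern {A}; 2:flern {N}; 3:steilk {A,D}; 4:steilk {A,D}; 5:chiatirp {D}; 6:leern {A}; 7:prateent {N}; 8:nurstaap {A}.
Rule 2 cannot be satisfied by any choice of tags from the lexicon.
So there is no consistent tagging.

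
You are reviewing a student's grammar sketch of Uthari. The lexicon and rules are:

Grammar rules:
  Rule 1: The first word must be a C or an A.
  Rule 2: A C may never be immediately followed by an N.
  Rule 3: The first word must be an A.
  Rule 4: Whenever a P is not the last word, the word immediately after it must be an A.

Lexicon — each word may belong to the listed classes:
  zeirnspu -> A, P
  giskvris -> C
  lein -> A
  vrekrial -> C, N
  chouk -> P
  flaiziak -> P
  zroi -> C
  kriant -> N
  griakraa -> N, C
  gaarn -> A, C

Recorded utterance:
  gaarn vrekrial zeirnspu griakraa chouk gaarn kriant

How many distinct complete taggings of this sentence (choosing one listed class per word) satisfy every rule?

Candidates per position — 1:gaarn {A,C}; 2:vrekrial {C,N}; 3:zeirnspu {A,P}; 4:griakraa {N,C}; 5:chouk {P}; 6:gaarn {A,C}; 7:kriant {N}.
There are 32 candidate sequences in total.
The sequences that satisfy every rule: A C A N P A N; A C A C P A N; A N A N P A N; A N A C P A N.
Count = 4.

4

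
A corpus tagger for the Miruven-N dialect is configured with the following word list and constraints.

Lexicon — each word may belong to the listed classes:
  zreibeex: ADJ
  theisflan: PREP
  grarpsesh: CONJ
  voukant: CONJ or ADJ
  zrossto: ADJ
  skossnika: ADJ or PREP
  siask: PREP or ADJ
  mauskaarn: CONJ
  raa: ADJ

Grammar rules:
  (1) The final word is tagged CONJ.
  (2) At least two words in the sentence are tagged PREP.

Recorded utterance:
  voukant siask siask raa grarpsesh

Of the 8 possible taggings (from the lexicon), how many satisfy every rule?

Candidates per position — 1:voukant {CONJ,ADJ}; 2:siask {PREP,ADJ}; 3:siask {PREP,ADJ}; 4:raa {ADJ}; 5:grarpsesh {CONJ}.
There are 8 candidate sequences in total.
The sequences that satisfy every rule: CONJ PREP PREP ADJ CONJ; ADJ PREP PREP ADJ CONJ.
Count = 2.

2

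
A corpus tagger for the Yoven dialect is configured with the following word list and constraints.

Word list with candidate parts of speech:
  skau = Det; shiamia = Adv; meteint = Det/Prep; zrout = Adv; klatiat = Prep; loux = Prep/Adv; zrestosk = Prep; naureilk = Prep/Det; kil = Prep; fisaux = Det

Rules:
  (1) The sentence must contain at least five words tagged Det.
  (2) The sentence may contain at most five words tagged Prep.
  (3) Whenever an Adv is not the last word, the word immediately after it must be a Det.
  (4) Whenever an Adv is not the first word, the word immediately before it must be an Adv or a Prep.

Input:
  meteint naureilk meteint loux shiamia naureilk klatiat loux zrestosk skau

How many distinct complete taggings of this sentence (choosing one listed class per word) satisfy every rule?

Candidates per position — 1:meteint {Det,Prep}; 2:naureilk {Prep,Det}; 3:meteint {Det,Prep}; 4:loux {Prep,Adv}; 5:shiamia {Adv}; 6:naureilk {Prep,Det}; 7:klatiat {Prep}; 8:loux {Prep,Adv}; 9:zrestosk {Prep}; 10:skau {Det}.
There are 64 candidate sequences in total.
The sequences that satisfy every rule: Det Det Det Prep Adv Det Prep Prep Prep Det.
Count = 1.

1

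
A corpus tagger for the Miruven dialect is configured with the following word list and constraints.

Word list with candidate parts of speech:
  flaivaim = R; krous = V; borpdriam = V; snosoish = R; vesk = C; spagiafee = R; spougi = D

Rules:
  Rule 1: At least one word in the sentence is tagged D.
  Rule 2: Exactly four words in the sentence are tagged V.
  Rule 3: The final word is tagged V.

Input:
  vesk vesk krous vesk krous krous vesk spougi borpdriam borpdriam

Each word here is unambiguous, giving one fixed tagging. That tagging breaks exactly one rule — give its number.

2

Fixed tagging: C C V C V V C D V V.
Checking each rule: R1 pass, R2 fail, R3 pass.
Only rule 2 fails.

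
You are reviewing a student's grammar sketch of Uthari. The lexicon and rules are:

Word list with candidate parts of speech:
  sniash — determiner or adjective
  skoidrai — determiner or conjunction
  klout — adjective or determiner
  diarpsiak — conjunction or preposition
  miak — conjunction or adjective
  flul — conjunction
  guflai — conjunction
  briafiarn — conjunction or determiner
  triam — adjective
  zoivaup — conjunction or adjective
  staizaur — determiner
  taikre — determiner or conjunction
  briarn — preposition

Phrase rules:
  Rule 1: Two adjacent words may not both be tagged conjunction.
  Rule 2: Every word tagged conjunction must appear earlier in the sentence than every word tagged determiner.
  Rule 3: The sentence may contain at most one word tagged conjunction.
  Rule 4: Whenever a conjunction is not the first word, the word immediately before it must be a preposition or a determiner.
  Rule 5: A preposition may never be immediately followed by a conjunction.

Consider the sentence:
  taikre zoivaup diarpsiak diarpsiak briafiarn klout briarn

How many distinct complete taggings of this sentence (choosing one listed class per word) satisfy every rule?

4

Candidates per position — 1:taikre {determiner,conjunction}; 2:zoivaup {conjunction,adjective}; 3:diarpsiak {conjunction,preposition}; 4:diarpsiak {conjunction,preposition}; 5:briafiarn {conjunction,determiner}; 6:klout {adjective,determiner}; 7:briarn {preposition}.
There are 64 candidate sequences in total.
The sequences that satisfy every rule: determiner adjective preposition preposition determiner adjective preposition; determiner adjective preposition preposition determiner determiner preposition; conjunction adjective preposition preposition determiner adjective preposition; conjunction adjective preposition preposition determiner determiner preposition.
Count = 4.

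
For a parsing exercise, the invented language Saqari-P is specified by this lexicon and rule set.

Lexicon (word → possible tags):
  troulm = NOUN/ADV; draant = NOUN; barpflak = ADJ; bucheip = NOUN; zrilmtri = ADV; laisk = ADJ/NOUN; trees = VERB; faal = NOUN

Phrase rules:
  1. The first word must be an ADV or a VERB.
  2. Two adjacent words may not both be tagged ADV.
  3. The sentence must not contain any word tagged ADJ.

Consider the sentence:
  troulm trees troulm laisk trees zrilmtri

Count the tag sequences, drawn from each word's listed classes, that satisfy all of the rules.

2

Candidates per position — 1:troulm {NOUN,ADV}; 2:trees {VERB}; 3:troulm {NOUN,ADV}; 4:laisk {ADJ,NOUN}; 5:trees {VERB}; 6:zrilmtri {ADV}.
There are 8 candidate sequences in total.
The sequences that satisfy every rule: ADV VERB NOUN NOUN VERB ADV; ADV VERB ADV NOUN VERB ADV.
Count = 2.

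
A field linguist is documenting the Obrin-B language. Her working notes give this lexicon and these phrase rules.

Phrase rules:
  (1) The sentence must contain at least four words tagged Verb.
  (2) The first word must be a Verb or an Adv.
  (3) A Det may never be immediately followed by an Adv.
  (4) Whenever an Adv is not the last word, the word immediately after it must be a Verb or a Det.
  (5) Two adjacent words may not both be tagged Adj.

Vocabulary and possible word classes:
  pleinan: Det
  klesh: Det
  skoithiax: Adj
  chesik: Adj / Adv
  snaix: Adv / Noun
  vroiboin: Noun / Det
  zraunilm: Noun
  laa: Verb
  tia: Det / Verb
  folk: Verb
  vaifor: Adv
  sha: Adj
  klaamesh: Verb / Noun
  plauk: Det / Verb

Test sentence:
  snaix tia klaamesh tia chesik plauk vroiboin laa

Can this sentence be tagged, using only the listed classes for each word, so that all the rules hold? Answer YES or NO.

Candidates per position — 1:snaix {Adv,Noun}; 2:tia {Det,Verb}; 3:klaamesh {Verb,Noun}; 4:tia {Det,Verb}; 5:chesik {Adj,Adv}; 6:plauk {Det,Verb}; 7:vroiboin {Noun,Det}; 8:laa {Verb}.
One satisfying assignment: Adv Det Verb Verb Adj Verb Det Verb.
Check: rule 1 ✓; rule 2 ✓; rule 3 ✓; rule 4 ✓; rule 5 ✓.

YES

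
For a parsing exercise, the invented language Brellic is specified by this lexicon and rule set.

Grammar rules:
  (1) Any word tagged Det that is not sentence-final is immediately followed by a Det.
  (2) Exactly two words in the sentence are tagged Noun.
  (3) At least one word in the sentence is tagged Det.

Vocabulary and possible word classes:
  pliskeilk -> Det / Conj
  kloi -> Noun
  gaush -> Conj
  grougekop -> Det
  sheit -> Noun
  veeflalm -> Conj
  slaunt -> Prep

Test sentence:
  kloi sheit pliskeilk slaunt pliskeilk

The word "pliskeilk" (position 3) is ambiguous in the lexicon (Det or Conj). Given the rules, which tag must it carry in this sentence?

Conj

Candidates per position — 1:kloi {Noun}; 2:sheit {Noun}; 3:pliskeilk {Det,Conj}; 4:slaunt {Prep}; 5:pliskeilk {Det,Conj}.
Word 3 cannot be Det — rule 1 would then fail for every completion. It is Conj.
Word 5 cannot be Conj — rule 3 would then fail for every completion. It is Det.
So the tagging must be: Noun Noun Conj Prep Det.
Check: rule 1 ok; rule 2 ok; rule 3 ok.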